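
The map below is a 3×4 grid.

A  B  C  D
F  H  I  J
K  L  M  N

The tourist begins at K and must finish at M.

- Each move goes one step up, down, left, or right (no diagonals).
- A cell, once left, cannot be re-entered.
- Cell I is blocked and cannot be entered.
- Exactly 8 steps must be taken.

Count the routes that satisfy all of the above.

3

Need simple routes of exactly 8 moves from K to M (Manhattan distance 2, so 3 moves are spent on a detour and 3 undoing it).
Enumerating: K F A B C D J N M | K F H B C D J N M | K L H B C D J N M.
That gives 3 routes.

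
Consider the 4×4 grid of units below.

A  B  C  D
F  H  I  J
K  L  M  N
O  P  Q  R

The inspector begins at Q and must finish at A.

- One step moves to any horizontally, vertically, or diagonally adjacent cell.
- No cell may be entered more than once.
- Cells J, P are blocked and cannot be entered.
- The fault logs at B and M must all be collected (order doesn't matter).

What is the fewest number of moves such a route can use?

Any route passes through B and M in some order between Q and A. Summing Chebyshev distances along each leg and taking the cheapest ordering (Q → M → B → A) gives a lower bound of 1 + 2 + 1 = 4 moves.
A route of 4 moves achieves this: Q → M → H → B → A.
Since 4 matches the lower bound, it is optimal.

4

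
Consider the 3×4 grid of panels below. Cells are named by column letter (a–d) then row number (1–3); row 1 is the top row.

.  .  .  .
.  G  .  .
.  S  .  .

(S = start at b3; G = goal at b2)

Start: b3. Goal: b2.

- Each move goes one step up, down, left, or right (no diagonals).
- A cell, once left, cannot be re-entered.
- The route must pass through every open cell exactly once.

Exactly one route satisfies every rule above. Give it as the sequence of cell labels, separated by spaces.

Need to visit all 12 open cells exactly once, starting at b3 and ending at b2.
Cell a1 has only two open neighbours (a2 and b1), so the path must pass straight through it: one of those is the cell it's entered from and the other is where it exits.
Route from b3: left 1 to a3, up 2 to a1, right 3 to d1, down 2 to d3, left 1 to c3, up 1 to c2, left 1 to b2 — 11 moves in all.
Check: all 12 open cells covered.

b3 a3 a2 a1 b1 c1 d1 d2 d3 c3 c2 b2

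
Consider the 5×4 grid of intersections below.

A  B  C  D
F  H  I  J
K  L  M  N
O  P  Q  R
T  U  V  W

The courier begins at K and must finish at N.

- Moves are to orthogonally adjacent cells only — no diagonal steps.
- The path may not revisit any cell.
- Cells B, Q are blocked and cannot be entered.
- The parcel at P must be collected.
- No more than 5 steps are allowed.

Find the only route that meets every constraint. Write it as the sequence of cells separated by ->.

Any route must reach P and still end at N within 5 moves, so the order of the required stops is forced.
Route from K: down to O, right to P, up to L, 2× right (reaching N) — 5 moves in all.
Check: all required cells visited; 5 ≤ 5 moves.

K -> O -> P -> L -> M -> N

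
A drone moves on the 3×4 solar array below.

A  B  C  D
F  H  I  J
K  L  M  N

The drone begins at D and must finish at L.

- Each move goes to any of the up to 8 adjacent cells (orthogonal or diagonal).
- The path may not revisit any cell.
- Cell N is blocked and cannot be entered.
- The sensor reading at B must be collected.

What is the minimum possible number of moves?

Any route passes through B somewhere between D and L. Summing Chebyshev distances along the two legs (D → B → L) gives a lower bound of 2 + 2 = 4 moves.
A route of 4 moves achieves this: D → C → B → F → L.
Since 4 matches the lower bound, it is optimal.

4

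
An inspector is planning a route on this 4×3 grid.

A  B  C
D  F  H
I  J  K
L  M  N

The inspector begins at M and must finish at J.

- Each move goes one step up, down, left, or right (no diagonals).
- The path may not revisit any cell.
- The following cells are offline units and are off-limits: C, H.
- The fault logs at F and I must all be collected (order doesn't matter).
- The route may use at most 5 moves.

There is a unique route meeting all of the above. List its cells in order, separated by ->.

M -> L -> I -> D -> F -> J

The 5-move cap with required stops at F, I leaves no slack for detours.
Route from M: left 1 to L, up 2 to D, right 1 to F, down 1 to J — 5 moves in all.
Check: all required cells visited; 5 ≤ 5 moves.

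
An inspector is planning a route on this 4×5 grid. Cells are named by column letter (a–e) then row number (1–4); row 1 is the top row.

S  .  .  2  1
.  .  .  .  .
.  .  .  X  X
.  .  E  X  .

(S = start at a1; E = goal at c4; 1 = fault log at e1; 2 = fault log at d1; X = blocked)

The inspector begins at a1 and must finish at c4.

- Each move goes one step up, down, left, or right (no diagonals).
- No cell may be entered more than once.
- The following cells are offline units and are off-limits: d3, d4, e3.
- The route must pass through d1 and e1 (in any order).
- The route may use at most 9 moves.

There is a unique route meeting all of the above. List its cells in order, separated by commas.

a1, b1, c1, d1, e1, e2, d2, c2, c3, c4

The budget equals the shortest possible length, so every move has to be on a shortest route through the required cells.
Route from a1: 4× right (reaching e1), down to e2, 2× left (reaching c2), 2× down (reaching c4) — 9 moves in all.
Check: all required cells visited; 9 ≤ 9 moves.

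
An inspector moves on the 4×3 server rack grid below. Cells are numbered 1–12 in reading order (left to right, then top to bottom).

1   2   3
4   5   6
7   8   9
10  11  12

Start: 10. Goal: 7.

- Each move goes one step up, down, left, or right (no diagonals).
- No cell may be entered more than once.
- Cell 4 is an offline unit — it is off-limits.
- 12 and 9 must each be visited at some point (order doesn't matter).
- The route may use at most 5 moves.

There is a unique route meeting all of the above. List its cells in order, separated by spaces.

10 11 12 9 8 7

Any route must reach 12 and 9 and still end at 7 within 5 moves, so the order of the required stops is forced.
Route from 10: right 2 to 12, up 1 to 9, left 2 to 7 — 5 moves in all.
Check: all required cells visited; 5 ≤ 5 moves.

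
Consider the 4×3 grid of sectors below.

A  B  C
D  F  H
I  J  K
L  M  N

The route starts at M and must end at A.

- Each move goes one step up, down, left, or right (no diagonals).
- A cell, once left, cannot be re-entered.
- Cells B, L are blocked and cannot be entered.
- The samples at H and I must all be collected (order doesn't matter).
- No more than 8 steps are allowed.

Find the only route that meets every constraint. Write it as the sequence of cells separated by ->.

M -> N -> K -> H -> F -> J -> I -> D -> A

The 8-move cap with required stops at H, I leaves no slack for detours.
Route from M: right 1 to N, up 2 to H, left 1 to F, down 1 to J, left 1 to I, up 2 to A — 8 moves in all.
Check: all required cells visited; 8 ≤ 8 moves.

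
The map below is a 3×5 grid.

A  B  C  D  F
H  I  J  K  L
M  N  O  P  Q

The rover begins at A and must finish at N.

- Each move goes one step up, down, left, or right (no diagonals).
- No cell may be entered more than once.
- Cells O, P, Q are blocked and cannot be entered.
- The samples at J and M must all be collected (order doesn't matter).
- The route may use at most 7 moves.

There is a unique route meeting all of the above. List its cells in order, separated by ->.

A -> B -> C -> J -> I -> H -> M -> N

Any route must reach J and M and still end at N within 7 moves, so the order of the required stops is forced.
Route from A: right 2 to C, down 1 to J, left 2 to H, down 1 to M, right 1 to N — 7 moves in all.
Check: all required cells visited; 7 ≤ 7 moves.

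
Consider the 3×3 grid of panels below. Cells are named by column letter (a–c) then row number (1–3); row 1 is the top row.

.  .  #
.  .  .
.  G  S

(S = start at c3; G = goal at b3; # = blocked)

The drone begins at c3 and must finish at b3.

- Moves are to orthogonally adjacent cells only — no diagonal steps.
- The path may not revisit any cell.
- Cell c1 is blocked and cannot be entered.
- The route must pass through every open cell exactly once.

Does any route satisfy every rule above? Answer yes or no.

One route that works: c3 → c2 → b2 → b1 → a1 → a2 → a3 → b3.

yes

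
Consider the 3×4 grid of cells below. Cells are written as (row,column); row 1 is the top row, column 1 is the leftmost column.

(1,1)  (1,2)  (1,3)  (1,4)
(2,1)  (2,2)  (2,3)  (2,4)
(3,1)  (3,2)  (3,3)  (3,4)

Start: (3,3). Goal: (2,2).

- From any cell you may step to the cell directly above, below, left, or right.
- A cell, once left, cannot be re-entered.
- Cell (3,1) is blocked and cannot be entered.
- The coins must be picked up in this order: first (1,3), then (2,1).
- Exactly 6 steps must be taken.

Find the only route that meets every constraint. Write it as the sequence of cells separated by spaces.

(3,3) (2,3) (1,3) (1,2) (1,1) (2,1) (2,2)

The waypoints must appear in the order (1,3), (2,1), with no cell reused.
Route from (3,3): up 2 to (1,3), left 2 to (1,1), down 1 to (2,1), right 1 to (2,2) — 6 moves in all.
Check: order respected ((1,3) at step 2, (2,1) at step 5); 6 moves as required.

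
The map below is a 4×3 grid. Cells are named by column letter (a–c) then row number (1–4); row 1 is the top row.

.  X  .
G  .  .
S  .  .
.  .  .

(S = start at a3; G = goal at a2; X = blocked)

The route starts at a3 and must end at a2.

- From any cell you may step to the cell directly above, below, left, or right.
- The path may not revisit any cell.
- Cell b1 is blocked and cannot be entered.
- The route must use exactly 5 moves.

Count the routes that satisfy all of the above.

Need simple routes of exactly 5 moves from a3 to a2 (Manhattan distance 1, so 2 moves are spent on a detour and 2 undoing it).
Enumerating: a3 a4 b4 b3 b2 a2 | a3 b3 c3 c2 b2 a2.
That gives 2 routes.

2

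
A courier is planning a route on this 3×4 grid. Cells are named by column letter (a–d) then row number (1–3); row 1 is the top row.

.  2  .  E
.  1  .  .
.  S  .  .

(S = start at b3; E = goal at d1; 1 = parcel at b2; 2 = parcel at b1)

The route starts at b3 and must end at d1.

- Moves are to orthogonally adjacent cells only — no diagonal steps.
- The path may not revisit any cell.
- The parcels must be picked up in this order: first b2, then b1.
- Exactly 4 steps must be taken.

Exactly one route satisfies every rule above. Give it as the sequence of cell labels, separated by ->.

The waypoints must appear in the order b2, b1, with no cell reused.
Route from b3: up 2 to b1, right 2 to d1 — 4 moves in all.
Check: order respected (1 at step 1, 2 at step 2); 4 moves as required.

b3 -> b2 -> b1 -> c1 -> d1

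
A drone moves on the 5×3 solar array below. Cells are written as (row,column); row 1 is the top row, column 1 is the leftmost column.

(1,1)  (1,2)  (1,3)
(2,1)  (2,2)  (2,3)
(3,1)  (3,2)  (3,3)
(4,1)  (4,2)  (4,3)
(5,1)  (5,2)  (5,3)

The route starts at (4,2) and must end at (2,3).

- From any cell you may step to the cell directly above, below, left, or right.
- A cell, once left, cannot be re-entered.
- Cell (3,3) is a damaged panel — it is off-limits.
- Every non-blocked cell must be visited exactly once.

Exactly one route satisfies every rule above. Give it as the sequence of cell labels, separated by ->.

(4,2) -> (4,3) -> (5,3) -> (5,2) -> (5,1) -> (4,1) -> (3,1) -> (3,2) -> (2,2) -> (2,1) -> (1,1) -> (1,2) -> (1,3) -> (2,3)

Need to visit all 14 open cells exactly once, starting at (4,2) and ending at (2,3).
Cell (1,1) has only two open neighbours ((2,1) and (1,2)), so the path must pass straight through it: one of those is the cell it's entered from and the other is where it exits.
Route from (4,2): right 1 to (4,3), down 1 to (5,3), left 2 to (5,1), up 2 to (3,1), right 1 to (3,2), up 1 to (2,2), left 1 to (2,1), up 1 to (1,1), right 2 to (1,3), down 1 to (2,3) — 13 moves in all.
Check: all 14 open cells covered.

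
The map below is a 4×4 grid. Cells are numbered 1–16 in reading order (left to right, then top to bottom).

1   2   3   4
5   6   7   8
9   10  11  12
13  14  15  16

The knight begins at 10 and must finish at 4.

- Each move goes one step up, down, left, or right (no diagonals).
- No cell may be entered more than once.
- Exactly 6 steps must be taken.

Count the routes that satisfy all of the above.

Need simple routes of exactly 6 moves from 10 to 4 (Manhattan distance 4, so 1 moves are spent on a detour and 1 undoing it).
Branch systematically from the start, pruning whenever the remaining move budget drops below the Manhattan distance to 4 or differs from it in parity. Grouping the completions by first move — via 6: 3; via 14: 4; via 9: 4; via 11: 3 — and summing: 3 + 4 + 4 + 3 = 14.
That gives 14 routes.

14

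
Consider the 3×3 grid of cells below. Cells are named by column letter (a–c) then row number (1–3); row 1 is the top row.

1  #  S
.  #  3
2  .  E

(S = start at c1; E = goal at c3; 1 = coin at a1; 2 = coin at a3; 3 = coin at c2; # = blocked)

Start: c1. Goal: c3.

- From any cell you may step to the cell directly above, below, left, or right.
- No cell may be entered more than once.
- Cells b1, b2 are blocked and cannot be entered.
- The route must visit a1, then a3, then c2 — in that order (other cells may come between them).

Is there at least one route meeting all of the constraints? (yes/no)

a1 must be visited but has only one open neighbour (a2), and it is neither the start nor the goal — the route would have to enter and leave through a2, re-entering it.

no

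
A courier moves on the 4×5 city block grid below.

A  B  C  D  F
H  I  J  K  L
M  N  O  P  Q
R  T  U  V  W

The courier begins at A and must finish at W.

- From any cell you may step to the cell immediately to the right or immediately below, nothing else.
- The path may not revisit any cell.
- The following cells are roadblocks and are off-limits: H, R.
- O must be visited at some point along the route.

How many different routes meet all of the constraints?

A right/down-only route from A to W makes exactly 3 down-moves and 4 right-moves in some order.
With no other constraints that would be C(7,3) = 35 routes.
Split at O and multiply the segment counts (each segment already excludes blocked cells): A→O: 3; O→W: 3; product = 9.
That gives 9 routes.

9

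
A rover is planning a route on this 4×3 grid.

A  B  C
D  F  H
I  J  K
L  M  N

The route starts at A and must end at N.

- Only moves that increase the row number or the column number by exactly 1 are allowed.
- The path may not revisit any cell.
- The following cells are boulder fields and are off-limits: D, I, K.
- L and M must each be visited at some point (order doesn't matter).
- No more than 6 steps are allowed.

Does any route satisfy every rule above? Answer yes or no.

Right/down moves force the required cells to be taken in the order L, M. Every right/down route from A to L runs into a blocked cell, so that leg cannot be completed.

no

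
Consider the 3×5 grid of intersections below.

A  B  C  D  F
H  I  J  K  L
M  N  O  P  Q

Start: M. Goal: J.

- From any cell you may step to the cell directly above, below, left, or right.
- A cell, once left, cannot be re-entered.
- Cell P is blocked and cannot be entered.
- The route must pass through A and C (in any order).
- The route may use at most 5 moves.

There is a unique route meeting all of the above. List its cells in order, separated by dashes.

M - H - A - B - C - J

The 5-move cap with required stops at A, C leaves no slack for detours.
Route from M: 2× up (reaching A), 2× right (reaching C), down to J — 5 moves in all.
Check: all required cells visited; 5 ≤ 5 moves.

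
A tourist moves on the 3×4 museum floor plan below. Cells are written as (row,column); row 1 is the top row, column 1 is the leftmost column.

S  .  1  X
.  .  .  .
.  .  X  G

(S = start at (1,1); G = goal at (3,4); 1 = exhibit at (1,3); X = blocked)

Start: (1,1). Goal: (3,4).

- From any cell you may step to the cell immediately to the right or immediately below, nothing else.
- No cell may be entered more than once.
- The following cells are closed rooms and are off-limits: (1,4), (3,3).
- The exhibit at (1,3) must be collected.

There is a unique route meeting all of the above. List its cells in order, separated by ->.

Moves only go right or down, so the column and row indices never decrease.
Route from (1,1): right 2 to (1,3), down 1 to (2,3), right 1 to (2,4), down 1 to (3,4) — 5 moves in all.
Check: all required cells visited.

(1,1) -> (1,2) -> (1,3) -> (2,3) -> (2,4) -> (3,4)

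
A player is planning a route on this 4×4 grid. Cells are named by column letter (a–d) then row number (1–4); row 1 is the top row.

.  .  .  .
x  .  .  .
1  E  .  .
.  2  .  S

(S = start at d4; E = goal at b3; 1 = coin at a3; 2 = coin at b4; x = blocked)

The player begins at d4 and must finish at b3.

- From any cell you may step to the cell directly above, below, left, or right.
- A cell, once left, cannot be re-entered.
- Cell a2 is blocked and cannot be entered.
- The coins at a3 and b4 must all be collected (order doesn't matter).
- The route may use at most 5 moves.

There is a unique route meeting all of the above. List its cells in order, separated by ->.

d4 -> c4 -> b4 -> a4 -> a3 -> b3

Any route must reach a3 and b4 and still end at b3 within 5 moves, so the order of the required stops is forced.
Route from d4: 3× left (reaching a4), up to a3, right to b3 — 5 moves in all.
Check: all required cells visited; 5 ≤ 5 moves.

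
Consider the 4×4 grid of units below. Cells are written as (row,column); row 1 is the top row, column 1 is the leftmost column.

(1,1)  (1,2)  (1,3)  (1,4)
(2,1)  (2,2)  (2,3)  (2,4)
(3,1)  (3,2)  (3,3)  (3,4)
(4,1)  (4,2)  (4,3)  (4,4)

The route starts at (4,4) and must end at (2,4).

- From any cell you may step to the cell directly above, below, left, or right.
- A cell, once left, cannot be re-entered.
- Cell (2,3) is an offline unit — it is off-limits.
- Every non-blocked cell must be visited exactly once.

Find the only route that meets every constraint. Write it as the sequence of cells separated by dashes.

Need to visit all 15 open cells exactly once, starting at (4,4) and ending at (2,4).
Cell (1,4) has only two open neighbours ((2,4) and (1,3)), so the path must pass straight through it: one of those is the cell it's entered from and the other is where it exits.
Route from (4,4): up 1 to (3,4), left 1 to (3,3), down 1 to (4,3), left 2 to (4,1), up 1 to (3,1), right 1 to (3,2), up 1 to (2,2), left 1 to (2,1), up 1 to (1,1), right 3 to (1,4), down 1 to (2,4) — 14 moves in all.
Check: all 15 open cells covered.

(4,4) - (3,4) - (3,3) - (4,3) - (4,2) - (4,1) - (3,1) - (3,2) - (2,2) - (2,1) - (1,1) - (1,2) - (1,3) - (1,4) - (2,4)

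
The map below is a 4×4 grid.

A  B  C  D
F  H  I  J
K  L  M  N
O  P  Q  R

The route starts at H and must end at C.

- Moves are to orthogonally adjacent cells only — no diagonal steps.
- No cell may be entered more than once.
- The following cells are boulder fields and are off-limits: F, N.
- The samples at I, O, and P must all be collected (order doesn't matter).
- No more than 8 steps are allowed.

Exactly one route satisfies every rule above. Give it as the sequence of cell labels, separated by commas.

H, L, K, O, P, Q, M, I, C

Any route must reach I, O, and P and still end at C within 8 moves, so the order of the required stops is forced.
Route from H: down to L, left to K, down to O, 2× right (reaching Q), 3× up (reaching C) — 8 moves in all.
Check: all required cells visited; 8 ≤ 8 moves.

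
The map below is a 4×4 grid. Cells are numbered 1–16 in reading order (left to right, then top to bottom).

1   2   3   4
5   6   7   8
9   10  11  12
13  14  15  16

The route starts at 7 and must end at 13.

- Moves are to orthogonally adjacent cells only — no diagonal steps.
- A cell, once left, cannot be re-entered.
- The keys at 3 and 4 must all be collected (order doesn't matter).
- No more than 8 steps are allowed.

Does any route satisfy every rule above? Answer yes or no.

yes

One route that works: 7 → 3 → 4 → 8 → 12 → 16 → 15 → 14 → 13.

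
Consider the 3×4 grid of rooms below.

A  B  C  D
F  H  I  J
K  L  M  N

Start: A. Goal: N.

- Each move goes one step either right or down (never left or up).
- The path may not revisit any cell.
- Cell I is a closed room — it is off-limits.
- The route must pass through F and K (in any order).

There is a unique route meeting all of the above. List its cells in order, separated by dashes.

A - F - K - L - M - N

Moves only go right or down, so the column and row indices never decrease.
Route from A: down 2 to K, right 3 to N — 5 moves in all.
Check: all required cells visited.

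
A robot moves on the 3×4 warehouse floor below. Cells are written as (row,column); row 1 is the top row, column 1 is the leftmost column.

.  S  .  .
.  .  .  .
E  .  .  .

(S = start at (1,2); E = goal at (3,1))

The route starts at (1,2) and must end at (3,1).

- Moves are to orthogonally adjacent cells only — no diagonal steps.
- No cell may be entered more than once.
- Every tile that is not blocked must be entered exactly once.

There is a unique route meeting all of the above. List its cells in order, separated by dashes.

Need to visit all 12 open cells exactly once, starting at (1,2) and ending at (3,1).
Cell (1,4) has only two open neighbours ((2,4) and (1,3)), so the path must pass straight through it: one of those is the cell it's entered from and the other is where it exits.
Route from (1,2): left 1 to (1,1), down 1 to (2,1), right 2 to (2,3), up 1 to (1,3), right 1 to (1,4), down 2 to (3,4), left 3 to (3,1) — 11 moves in all.
Check: all 12 open cells covered.

(1,2) - (1,1) - (2,1) - (2,2) - (2,3) - (1,3) - (1,4) - (2,4) - (3,4) - (3,3) - (3,2) - (3,1)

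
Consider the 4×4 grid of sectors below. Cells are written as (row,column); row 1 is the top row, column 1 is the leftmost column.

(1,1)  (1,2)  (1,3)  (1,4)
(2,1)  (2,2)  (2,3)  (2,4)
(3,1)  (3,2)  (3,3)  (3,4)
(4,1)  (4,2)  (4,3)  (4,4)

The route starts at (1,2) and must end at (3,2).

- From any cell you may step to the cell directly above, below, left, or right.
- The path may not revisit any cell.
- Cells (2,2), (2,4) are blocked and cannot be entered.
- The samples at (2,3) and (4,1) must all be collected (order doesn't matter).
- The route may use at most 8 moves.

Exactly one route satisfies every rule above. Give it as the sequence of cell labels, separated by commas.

(1,2), (1,3), (2,3), (3,3), (4,3), (4,2), (4,1), (3,1), (3,2)

The budget equals the shortest possible length, so every move has to be on a shortest route through the required cells.
Route from (1,2): right to (1,3), 3× down (reaching (4,3)), 2× left (reaching (4,1)), up to (3,1), right to (3,2) — 8 moves in all.
Check: all required cells visited; 8 ≤ 8 moves.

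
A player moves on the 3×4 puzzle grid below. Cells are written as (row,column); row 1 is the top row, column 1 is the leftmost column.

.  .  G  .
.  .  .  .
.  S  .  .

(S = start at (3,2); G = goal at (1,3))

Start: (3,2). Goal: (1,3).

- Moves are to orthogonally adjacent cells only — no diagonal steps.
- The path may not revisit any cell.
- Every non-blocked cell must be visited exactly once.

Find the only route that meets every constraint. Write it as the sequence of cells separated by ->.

Need to visit all 12 open cells exactly once, starting at (3,2) and ending at (1,3).
Route from (3,2): left to (3,1), 2× up (reaching (1,1)), right to (1,2), down to (2,2), right to (2,3), down to (3,3), right to (3,4), 2× up (reaching (1,4)), left to (1,3) — 11 moves in all.
Check: all 12 open cells covered.

(3,2) -> (3,1) -> (2,1) -> (1,1) -> (1,2) -> (2,2) -> (2,3) -> (3,3) -> (3,4) -> (2,4) -> (1,4) -> (1,3)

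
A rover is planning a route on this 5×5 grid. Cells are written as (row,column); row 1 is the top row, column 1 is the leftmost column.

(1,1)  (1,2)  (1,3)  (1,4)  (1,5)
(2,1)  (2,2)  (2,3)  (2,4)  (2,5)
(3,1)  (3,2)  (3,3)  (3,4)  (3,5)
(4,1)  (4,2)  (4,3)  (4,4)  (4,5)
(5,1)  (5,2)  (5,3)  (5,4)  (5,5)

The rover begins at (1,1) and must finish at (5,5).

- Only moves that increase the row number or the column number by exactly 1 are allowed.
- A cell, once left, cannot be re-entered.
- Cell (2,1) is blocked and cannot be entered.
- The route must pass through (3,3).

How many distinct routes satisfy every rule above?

A right/down-only route from (1,1) to (5,5) makes exactly 4 down-moves and 4 right-moves in some order.
With no other constraints that would be C(8,4) = 70 routes.
Split at (3,3) and multiply the segment counts (each segment already excludes blocked cells): (1,1)→(3,3): 3; (3,3)→(5,5): 6; product = 18.
That gives 18 routes.

18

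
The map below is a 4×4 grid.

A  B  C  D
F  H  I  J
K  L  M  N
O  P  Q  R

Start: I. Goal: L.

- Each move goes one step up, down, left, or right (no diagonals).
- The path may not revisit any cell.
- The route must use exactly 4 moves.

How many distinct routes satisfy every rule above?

Need simple routes of exactly 4 moves from I to L (Manhattan distance 2, so 1 moves are spent on a detour and 1 undoing it).
Enumerating: I C B H L | I M Q P L | I H F K L | I J N M L.
That gives 4 routes.

4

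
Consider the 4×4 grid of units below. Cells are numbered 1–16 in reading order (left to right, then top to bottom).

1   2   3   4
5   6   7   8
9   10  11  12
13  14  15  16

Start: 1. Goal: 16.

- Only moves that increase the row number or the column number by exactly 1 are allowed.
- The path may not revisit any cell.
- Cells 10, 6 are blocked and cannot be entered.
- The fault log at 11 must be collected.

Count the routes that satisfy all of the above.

2

A right/down-only route from 1 to 16 makes exactly 3 down-moves and 3 right-moves in some order.
With no other constraints that would be C(6,3) = 20 routes.
Split at 11 and multiply the segment counts (each segment already excludes blocked cells): 1→11: 1; 11→16: 2; product = 2.
That gives 2 routes.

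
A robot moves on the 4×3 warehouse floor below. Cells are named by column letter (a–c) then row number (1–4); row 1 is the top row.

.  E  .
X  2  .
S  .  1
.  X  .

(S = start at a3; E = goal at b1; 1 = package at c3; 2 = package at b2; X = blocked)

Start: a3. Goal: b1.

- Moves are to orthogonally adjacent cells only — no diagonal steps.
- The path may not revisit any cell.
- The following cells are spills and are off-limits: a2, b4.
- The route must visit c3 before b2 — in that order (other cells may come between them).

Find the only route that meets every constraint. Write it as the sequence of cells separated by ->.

The waypoints must appear in the order c3, b2, with no cell reused.
Route from a3: right 2 to c3, up 1 to c2, left 1 to b2, up 1 to b1 — 5 moves in all.
Check: order respected (1 at step 2, 2 at step 4).

a3 -> b3 -> c3 -> c2 -> b2 -> b1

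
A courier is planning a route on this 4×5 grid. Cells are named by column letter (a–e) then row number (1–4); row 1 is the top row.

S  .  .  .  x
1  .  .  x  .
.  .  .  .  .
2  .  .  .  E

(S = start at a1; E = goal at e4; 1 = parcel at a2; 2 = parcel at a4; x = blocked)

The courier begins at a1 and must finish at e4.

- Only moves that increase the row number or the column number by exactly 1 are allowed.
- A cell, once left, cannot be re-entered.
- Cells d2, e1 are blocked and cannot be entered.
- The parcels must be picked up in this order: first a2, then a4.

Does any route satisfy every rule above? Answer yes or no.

yes

One route that works: a1 → a2 → a3 → a4 → b4 → c4 → d4 → e4.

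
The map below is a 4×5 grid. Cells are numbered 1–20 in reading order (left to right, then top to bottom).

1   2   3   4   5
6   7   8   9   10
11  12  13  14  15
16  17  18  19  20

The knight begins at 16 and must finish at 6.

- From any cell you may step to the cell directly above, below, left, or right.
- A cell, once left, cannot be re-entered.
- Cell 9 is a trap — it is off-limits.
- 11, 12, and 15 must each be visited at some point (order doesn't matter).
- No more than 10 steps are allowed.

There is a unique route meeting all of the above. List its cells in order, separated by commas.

16, 17, 18, 19, 20, 15, 14, 13, 12, 11, 6

The budget equals the shortest possible length, so every move has to be on a shortest route through the required cells.
Route from 16: right 4 to 20, up 1 to 15, left 4 to 11, up 1 to 6 — 10 moves in all.
Check: all required cells visited; 10 ≤ 10 moves.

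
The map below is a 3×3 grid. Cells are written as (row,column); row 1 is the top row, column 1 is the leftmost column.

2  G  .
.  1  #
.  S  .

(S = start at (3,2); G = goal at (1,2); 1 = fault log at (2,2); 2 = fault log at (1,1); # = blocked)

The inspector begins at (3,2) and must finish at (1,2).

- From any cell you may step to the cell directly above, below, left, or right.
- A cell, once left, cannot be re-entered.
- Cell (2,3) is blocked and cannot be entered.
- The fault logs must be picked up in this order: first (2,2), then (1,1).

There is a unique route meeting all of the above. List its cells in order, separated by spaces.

(3,2) (2,2) (2,1) (1,1) (1,2)

The waypoints must appear in the order (2,2), (1,1), with no cell reused.
Route from (3,2): up to (2,2), left to (2,1), up to (1,1), right to (1,2) — 4 moves in all.
Check: order respected (1 at step 1, 2 at step 3).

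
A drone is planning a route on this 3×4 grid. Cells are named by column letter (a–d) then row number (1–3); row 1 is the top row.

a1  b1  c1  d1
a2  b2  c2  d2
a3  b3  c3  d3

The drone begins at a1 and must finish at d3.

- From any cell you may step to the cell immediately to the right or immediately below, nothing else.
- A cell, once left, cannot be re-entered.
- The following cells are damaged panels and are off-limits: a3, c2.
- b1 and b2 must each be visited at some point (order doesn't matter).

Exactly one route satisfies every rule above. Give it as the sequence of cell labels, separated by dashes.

Moves only go right or down, so the column and row indices never decrease.
Route from a1: right 1 to b1, down 2 to b3, right 2 to d3 — 5 moves in all.
Check: all required cells visited.

a1 - b1 - b2 - b3 - c3 - d3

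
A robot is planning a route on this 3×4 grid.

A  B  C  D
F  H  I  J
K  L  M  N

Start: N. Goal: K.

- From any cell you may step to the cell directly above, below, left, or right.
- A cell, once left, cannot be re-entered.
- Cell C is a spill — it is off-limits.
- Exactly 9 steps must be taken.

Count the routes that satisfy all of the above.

Need simple routes of exactly 9 moves from N to K (Manhattan distance 3, so 3 moves are spent on a detour and 3 undoing it).
Enumerating: N J I M L H B A F K.
That gives 1 route.

1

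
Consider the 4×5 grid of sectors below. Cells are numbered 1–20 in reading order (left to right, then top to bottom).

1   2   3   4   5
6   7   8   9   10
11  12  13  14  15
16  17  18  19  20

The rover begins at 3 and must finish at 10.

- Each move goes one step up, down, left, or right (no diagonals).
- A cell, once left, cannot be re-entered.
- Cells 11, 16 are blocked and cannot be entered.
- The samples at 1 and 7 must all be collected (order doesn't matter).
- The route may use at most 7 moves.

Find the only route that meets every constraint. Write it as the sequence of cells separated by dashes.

The budget equals the shortest possible length, so every move has to be on a shortest route through the required cells.
Route from 3: 2× left (reaching 1), down to 6, 4× right (reaching 10) — 7 moves in all.
Check: all required cells visited; 7 ≤ 7 moves.

3 - 2 - 1 - 6 - 7 - 8 - 9 - 10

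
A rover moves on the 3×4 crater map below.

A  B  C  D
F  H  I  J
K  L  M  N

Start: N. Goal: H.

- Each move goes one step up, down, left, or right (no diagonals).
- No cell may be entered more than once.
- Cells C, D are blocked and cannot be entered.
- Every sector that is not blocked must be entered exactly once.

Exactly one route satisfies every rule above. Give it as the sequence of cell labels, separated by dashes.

Need to visit all 10 open cells exactly once, starting at N and ending at H.
Route from N: up 1 to J, left 1 to I, down 1 to M, left 2 to K, up 2 to A, right 1 to B, down 1 to H — 9 moves in all.
Check: all 10 open cells covered.

N - J - I - M - L - K - F - A - B - H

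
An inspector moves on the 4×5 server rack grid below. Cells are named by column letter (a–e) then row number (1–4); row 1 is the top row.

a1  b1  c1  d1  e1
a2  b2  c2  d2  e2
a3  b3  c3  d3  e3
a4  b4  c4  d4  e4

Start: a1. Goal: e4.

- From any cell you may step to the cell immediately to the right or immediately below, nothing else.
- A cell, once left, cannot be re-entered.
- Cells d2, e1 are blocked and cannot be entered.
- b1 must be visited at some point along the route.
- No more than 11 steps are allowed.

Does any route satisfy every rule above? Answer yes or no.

One route that works: a1 → b1 → b2 → b3 → b4 → c4 → d4 → e4.

yes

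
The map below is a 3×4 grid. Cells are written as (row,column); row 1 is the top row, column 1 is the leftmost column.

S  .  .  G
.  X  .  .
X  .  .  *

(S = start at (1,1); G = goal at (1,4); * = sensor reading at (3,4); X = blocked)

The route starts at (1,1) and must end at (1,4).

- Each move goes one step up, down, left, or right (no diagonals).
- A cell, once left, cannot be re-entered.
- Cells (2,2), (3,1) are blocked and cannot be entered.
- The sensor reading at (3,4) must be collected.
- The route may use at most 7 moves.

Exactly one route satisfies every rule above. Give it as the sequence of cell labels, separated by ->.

The budget equals the shortest possible length, so every move has to be on a shortest route through the required cells.
Route from (1,1): right 2 to (1,3), down 2 to (3,3), right 1 to (3,4), up 2 to (1,4) — 7 moves in all.
Check: all required cells visited; 7 ≤ 7 moves.

(1,1) -> (1,2) -> (1,3) -> (2,3) -> (3,3) -> (3,4) -> (2,4) -> (1,4)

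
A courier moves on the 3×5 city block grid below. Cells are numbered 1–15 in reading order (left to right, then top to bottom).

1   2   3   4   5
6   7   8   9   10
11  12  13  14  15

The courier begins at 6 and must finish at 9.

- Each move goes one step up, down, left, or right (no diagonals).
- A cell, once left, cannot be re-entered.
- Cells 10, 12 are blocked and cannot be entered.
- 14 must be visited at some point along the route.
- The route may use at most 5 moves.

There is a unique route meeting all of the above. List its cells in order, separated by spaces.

Any route must reach 14 and still end at 9 within 5 moves, so the order of the required stops is forced.
Route from 6: right 2 to 8, down 1 to 13, right 1 to 14, up 1 to 9 — 5 moves in all.
Check: all required cells visited; 5 ≤ 5 moves.

6 7 8 13 14 9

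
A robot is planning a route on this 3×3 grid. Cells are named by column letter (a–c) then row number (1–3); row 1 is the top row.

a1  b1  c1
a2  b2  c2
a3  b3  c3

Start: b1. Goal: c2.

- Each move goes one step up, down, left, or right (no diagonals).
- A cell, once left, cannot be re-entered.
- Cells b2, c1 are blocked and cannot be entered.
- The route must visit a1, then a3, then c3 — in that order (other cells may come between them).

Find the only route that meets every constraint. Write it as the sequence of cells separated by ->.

b1 -> a1 -> a2 -> a3 -> b3 -> c3 -> c2

The waypoints must appear in the order a1, a3, c3, with no cell reused.
Route from b1: left to a1, 2× down (reaching a3), 2× right (reaching c3), up to c2 — 6 moves in all.
Check: order respected (a1 at step 1, a3 at step 3, c3 at step 5).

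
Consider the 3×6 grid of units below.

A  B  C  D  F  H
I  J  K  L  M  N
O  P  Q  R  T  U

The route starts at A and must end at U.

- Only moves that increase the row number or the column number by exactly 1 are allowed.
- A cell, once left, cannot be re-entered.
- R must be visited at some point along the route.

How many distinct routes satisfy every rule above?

A right/down-only route from A to U makes exactly 2 down-moves and 5 right-moves in some order.
With no other constraints that would be C(7,2) = 21 routes.
Split at R and multiply the segment counts: A→R: 10; R→U: 1; product = 10.
That gives 10 routes.

10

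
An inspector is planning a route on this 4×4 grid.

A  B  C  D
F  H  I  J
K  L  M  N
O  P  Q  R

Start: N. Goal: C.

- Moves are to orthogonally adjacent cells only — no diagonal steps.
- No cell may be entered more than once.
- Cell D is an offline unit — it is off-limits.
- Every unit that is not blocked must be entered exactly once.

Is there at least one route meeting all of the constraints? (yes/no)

no

Colour the cells like a checkerboard: each orthogonal step flips colour, so a Hamiltonian route alternates colours. Here there are 8 cells of one colour and 7 of the other, with start on the opposite colour to the goal — the counts and endpoints can't be arranged into an alternating sequence of length 15, so no Hamiltonian route exists.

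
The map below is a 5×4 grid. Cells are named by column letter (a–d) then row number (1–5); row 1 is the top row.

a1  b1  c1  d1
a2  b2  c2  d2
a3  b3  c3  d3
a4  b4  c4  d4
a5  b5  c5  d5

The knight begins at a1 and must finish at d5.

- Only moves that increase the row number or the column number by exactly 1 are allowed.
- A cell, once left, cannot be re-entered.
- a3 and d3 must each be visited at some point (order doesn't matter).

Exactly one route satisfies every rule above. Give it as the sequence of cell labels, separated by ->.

a1 -> a2 -> a3 -> b3 -> c3 -> d3 -> d4 -> d5

Moves only go right or down, so the column and row indices never decrease.
Route from a1: 2× down (reaching a3), 3× right (reaching d3), 2× down (reaching d5) — 7 moves in all.
Check: all required cells visited.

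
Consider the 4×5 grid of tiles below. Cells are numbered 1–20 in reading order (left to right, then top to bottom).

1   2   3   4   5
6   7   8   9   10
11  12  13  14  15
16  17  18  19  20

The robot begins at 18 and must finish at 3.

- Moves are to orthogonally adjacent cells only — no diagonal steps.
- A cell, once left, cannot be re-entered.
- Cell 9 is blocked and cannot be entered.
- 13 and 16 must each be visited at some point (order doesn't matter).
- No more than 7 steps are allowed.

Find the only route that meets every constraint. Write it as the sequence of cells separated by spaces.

18 17 16 11 12 13 8 3

Any route must reach 13 and 16 and still end at 3 within 7 moves, so the order of the required stops is forced.
Route from 18: left 2 to 16, up 1 to 11, right 2 to 13, up 2 to 3 — 7 moves in all.
Check: all required cells visited; 7 ≤ 7 moves.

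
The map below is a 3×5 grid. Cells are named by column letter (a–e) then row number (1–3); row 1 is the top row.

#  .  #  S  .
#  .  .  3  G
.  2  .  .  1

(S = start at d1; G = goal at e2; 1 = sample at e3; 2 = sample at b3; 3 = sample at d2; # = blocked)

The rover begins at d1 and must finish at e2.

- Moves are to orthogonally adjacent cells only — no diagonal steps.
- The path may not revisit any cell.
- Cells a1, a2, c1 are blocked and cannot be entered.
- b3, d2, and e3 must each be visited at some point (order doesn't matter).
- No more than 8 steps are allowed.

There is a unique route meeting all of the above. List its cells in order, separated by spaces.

Any route must reach b3, d2, and e3 and still end at e2 within 8 moves, so the order of the required stops is forced.
Route from d1: down to d2, 2× left (reaching b2), down to b3, 3× right (reaching e3), up to e2 — 8 moves in all.
Check: all required cells visited; 8 ≤ 8 moves.

d1 d2 c2 b2 b3 c3 d3 e3 e2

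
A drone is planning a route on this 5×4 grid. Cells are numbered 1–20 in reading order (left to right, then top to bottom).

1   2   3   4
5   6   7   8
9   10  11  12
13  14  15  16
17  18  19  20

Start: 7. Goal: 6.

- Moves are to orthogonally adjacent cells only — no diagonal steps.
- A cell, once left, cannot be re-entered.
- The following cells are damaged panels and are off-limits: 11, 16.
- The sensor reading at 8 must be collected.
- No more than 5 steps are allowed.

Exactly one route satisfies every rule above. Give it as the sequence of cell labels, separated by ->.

Any route must reach 8 and still end at 6 within 5 moves, so the order of the required stops is forced.
Route from 7: right 1 to 8, up 1 to 4, left 2 to 2, down 1 to 6 — 5 moves in all.
Check: all required cells visited; 5 ≤ 5 moves.

7 -> 8 -> 4 -> 3 -> 2 -> 6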